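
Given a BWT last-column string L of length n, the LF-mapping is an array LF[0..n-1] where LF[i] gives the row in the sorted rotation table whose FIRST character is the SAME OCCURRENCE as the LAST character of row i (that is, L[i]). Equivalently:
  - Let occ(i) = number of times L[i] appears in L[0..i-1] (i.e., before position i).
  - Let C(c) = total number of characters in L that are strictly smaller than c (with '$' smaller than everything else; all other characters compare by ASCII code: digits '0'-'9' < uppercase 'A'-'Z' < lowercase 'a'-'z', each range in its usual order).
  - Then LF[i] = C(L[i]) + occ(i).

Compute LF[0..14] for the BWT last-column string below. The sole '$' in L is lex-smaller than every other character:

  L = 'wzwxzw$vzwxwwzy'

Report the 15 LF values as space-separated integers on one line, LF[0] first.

Answer: 2 11 3 8 12 4 0 1 13 5 9 6 7 14 10

Derivation:
Char counts: '$':1, 'v':1, 'w':6, 'x':2, 'y':1, 'z':4
C (first-col start): C('$')=0, C('v')=1, C('w')=2, C('x')=8, C('y')=10, C('z')=11
L[0]='w': occ=0, LF[0]=C('w')+0=2+0=2
L[1]='z': occ=0, LF[1]=C('z')+0=11+0=11
L[2]='w': occ=1, LF[2]=C('w')+1=2+1=3
L[3]='x': occ=0, LF[3]=C('x')+0=8+0=8
L[4]='z': occ=1, LF[4]=C('z')+1=11+1=12
L[5]='w': occ=2, LF[5]=C('w')+2=2+2=4
L[6]='$': occ=0, LF[6]=C('$')+0=0+0=0
L[7]='v': occ=0, LF[7]=C('v')+0=1+0=1
L[8]='z': occ=2, LF[8]=C('z')+2=11+2=13
L[9]='w': occ=3, LF[9]=C('w')+3=2+3=5
L[10]='x': occ=1, LF[10]=C('x')+1=8+1=9
L[11]='w': occ=4, LF[11]=C('w')+4=2+4=6
L[12]='w': occ=5, LF[12]=C('w')+5=2+5=7
L[13]='z': occ=3, LF[13]=C('z')+3=11+3=14
L[14]='y': occ=0, LF[14]=C('y')+0=10+0=10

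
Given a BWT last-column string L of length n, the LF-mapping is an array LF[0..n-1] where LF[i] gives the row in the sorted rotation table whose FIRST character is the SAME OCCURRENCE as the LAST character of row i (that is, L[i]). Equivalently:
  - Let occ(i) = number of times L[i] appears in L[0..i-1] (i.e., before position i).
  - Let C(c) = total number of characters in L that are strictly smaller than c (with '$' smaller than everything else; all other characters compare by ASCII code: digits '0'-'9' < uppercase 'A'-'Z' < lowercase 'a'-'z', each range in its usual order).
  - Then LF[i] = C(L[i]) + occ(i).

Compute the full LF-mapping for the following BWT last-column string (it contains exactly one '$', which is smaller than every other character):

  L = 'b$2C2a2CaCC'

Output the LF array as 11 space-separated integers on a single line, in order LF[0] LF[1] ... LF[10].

Char counts: '$':1, '2':3, 'C':4, 'a':2, 'b':1
C (first-col start): C('$')=0, C('2')=1, C('C')=4, C('a')=8, C('b')=10
L[0]='b': occ=0, LF[0]=C('b')+0=10+0=10
L[1]='$': occ=0, LF[1]=C('$')+0=0+0=0
L[2]='2': occ=0, LF[2]=C('2')+0=1+0=1
L[3]='C': occ=0, LF[3]=C('C')+0=4+0=4
L[4]='2': occ=1, LF[4]=C('2')+1=1+1=2
L[5]='a': occ=0, LF[5]=C('a')+0=8+0=8
L[6]='2': occ=2, LF[6]=C('2')+2=1+2=3
L[7]='C': occ=1, LF[7]=C('C')+1=4+1=5
L[8]='a': occ=1, LF[8]=C('a')+1=8+1=9
L[9]='C': occ=2, LF[9]=C('C')+2=4+2=6
L[10]='C': occ=3, LF[10]=C('C')+3=4+3=7

Answer: 10 0 1 4 2 8 3 5 9 6 7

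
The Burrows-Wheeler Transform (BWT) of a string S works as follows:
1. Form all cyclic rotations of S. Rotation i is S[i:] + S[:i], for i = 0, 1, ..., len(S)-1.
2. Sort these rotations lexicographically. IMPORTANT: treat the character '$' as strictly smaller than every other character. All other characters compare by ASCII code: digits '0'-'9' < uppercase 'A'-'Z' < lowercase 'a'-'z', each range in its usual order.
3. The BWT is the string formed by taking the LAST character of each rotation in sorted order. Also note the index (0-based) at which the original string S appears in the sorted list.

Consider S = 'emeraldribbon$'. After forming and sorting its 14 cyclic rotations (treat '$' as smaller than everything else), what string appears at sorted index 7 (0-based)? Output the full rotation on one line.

All 14 rotations (rotation i = S[i:]+S[:i]):
  rot[0] = emeraldribbon$
  rot[1] = meraldribbon$e
  rot[2] = eraldribbon$em
  rot[3] = raldribbon$eme
  rot[4] = aldribbon$emer
  rot[5] = ldribbon$emera
  rot[6] = dribbon$emeral
  rot[7] = ribbon$emerald
  rot[8] = ibbon$emeraldr
  rot[9] = bbon$emeraldri
  rot[10] = bon$emeraldrib
  rot[11] = on$emeraldribb
  rot[12] = n$emeraldribbo
  rot[13] = $emeraldribbon
Sorted (with $ < everything):
  sorted[0] = $emeraldribbon
  sorted[1] = aldribbon$emer
  sorted[2] = bbon$emeraldri
  sorted[3] = bon$emeraldrib
  sorted[4] = dribbon$emeral
  sorted[5] = emeraldribbon$
  sorted[6] = eraldribbon$em
  sorted[7] = ibbon$emeraldr
  sorted[8] = ldribbon$emera
  sorted[9] = meraldribbon$e
  sorted[10] = n$emeraldribbo
  sorted[11] = on$emeraldribb
  sorted[12] = raldribbon$eme
  sorted[13] = ribbon$emerald
sorted[7] = ibbon$emeraldr

Answer: ibbon$emeraldr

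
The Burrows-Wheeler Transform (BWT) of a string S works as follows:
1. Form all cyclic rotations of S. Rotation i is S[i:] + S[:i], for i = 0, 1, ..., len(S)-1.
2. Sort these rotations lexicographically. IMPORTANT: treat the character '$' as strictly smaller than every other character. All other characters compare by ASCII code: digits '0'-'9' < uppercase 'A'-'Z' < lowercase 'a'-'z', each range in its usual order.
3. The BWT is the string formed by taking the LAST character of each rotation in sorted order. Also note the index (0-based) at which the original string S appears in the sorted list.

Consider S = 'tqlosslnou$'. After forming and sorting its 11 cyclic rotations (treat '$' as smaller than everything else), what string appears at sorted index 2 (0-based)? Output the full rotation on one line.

Answer: losslnou$tq

Derivation:
All 11 rotations (rotation i = S[i:]+S[:i]):
  rot[0] = tqlosslnou$
  rot[1] = qlosslnou$t
  rot[2] = losslnou$tq
  rot[3] = osslnou$tql
  rot[4] = sslnou$tqlo
  rot[5] = slnou$tqlos
  rot[6] = lnou$tqloss
  rot[7] = nou$tqlossl
  rot[8] = ou$tqlossln
  rot[9] = u$tqlosslno
  rot[10] = $tqlosslnou
Sorted (with $ < everything):
  sorted[0] = $tqlosslnou
  sorted[1] = lnou$tqloss
  sorted[2] = losslnou$tq
  sorted[3] = nou$tqlossl
  sorted[4] = osslnou$tql
  sorted[5] = ou$tqlossln
  sorted[6] = qlosslnou$t
  sorted[7] = slnou$tqlos
  sorted[8] = sslnou$tqlo
  sorted[9] = tqlosslnou$
  sorted[10] = u$tqlosslno
sorted[2] = losslnou$tq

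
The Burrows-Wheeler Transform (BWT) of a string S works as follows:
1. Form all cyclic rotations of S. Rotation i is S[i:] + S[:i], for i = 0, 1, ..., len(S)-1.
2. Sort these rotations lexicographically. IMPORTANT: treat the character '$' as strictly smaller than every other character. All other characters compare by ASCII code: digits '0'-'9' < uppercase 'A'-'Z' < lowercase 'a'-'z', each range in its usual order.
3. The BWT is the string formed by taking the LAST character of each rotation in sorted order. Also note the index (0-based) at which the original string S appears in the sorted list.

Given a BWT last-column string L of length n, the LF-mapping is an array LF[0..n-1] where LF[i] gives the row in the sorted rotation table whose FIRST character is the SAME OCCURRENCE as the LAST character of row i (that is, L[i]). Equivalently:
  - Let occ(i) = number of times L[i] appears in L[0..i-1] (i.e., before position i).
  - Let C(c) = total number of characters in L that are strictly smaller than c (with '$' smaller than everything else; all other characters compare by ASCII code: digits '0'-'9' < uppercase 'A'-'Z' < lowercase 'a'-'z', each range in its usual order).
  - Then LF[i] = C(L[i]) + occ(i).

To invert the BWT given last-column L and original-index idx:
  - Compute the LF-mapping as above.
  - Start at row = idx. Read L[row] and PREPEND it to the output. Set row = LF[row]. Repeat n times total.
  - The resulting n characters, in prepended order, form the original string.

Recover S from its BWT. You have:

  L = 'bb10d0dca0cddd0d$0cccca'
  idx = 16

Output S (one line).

LF mapping: 9 10 6 1 17 2 18 11 7 3 12 19 20 21 4 22 0 5 13 14 15 16 8
Walk LF starting at row 16, prepending L[row]:
  step 1: row=16, L[16]='$', prepend. Next row=LF[16]=0
  step 2: row=0, L[0]='b', prepend. Next row=LF[0]=9
  step 3: row=9, L[9]='0', prepend. Next row=LF[9]=3
  step 4: row=3, L[3]='0', prepend. Next row=LF[3]=1
  step 5: row=1, L[1]='b', prepend. Next row=LF[1]=10
  step 6: row=10, L[10]='c', prepend. Next row=LF[10]=12
  step 7: row=12, L[12]='d', prepend. Next row=LF[12]=20
  step 8: row=20, L[20]='c', prepend. Next row=LF[20]=15
  step 9: row=15, L[15]='d', prepend. Next row=LF[15]=22
  step 10: row=22, L[22]='a', prepend. Next row=LF[22]=8
  step 11: row=8, L[8]='a', prepend. Next row=LF[8]=7
  step 12: row=7, L[7]='c', prepend. Next row=LF[7]=11
  step 13: row=11, L[11]='d', prepend. Next row=LF[11]=19
  step 14: row=19, L[19]='c', prepend. Next row=LF[19]=14
  step 15: row=14, L[14]='0', prepend. Next row=LF[14]=4
  step 16: row=4, L[4]='d', prepend. Next row=LF[4]=17
  step 17: row=17, L[17]='0', prepend. Next row=LF[17]=5
  step 18: row=5, L[5]='0', prepend. Next row=LF[5]=2
  step 19: row=2, L[2]='1', prepend. Next row=LF[2]=6
  step 20: row=6, L[6]='d', prepend. Next row=LF[6]=18
  step 21: row=18, L[18]='c', prepend. Next row=LF[18]=13
  step 22: row=13, L[13]='d', prepend. Next row=LF[13]=21
  step 23: row=21, L[21]='c', prepend. Next row=LF[21]=16
Reversed output: cdcd100d0cdcaadcdcb00b$

Answer: cdcd100d0cdcaadcdcb00b$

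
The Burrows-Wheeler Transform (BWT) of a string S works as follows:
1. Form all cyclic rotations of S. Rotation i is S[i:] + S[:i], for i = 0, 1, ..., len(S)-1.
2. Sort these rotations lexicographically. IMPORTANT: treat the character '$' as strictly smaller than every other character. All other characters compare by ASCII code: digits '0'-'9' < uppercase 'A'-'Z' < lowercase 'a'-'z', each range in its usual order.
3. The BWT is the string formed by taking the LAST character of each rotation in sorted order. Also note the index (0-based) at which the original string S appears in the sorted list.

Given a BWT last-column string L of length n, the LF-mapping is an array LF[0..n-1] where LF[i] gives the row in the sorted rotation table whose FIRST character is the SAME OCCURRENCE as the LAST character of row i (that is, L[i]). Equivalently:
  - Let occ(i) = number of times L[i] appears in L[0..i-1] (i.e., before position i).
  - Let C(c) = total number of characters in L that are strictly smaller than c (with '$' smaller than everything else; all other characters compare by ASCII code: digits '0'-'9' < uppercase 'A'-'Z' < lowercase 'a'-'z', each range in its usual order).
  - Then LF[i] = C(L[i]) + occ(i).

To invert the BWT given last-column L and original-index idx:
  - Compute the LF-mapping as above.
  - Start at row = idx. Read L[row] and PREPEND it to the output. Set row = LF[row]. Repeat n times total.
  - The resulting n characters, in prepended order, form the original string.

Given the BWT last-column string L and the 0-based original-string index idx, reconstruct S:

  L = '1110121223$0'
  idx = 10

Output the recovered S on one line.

LF mapping: 3 4 5 1 6 8 7 9 10 11 0 2
Walk LF starting at row 10, prepending L[row]:
  step 1: row=10, L[10]='$', prepend. Next row=LF[10]=0
  step 2: row=0, L[0]='1', prepend. Next row=LF[0]=3
  step 3: row=3, L[3]='0', prepend. Next row=LF[3]=1
  step 4: row=1, L[1]='1', prepend. Next row=LF[1]=4
  step 5: row=4, L[4]='1', prepend. Next row=LF[4]=6
  step 6: row=6, L[6]='1', prepend. Next row=LF[6]=7
  step 7: row=7, L[7]='2', prepend. Next row=LF[7]=9
  step 8: row=9, L[9]='3', prepend. Next row=LF[9]=11
  step 9: row=11, L[11]='0', prepend. Next row=LF[11]=2
  step 10: row=2, L[2]='1', prepend. Next row=LF[2]=5
  step 11: row=5, L[5]='2', prepend. Next row=LF[5]=8
  step 12: row=8, L[8]='2', prepend. Next row=LF[8]=10
Reversed output: 22103211101$

Answer: 22103211101$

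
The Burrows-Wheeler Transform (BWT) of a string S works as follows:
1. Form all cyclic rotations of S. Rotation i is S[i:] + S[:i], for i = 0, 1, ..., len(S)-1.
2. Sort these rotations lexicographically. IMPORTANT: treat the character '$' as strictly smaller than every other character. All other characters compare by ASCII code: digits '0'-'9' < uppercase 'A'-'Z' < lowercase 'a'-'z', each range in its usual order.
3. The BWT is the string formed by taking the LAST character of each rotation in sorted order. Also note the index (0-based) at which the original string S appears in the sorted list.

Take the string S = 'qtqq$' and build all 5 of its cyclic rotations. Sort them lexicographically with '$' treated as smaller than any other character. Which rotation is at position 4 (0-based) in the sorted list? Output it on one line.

Answer: tqq$q

Derivation:
All 5 rotations (rotation i = S[i:]+S[:i]):
  rot[0] = qtqq$
  rot[1] = tqq$q
  rot[2] = qq$qt
  rot[3] = q$qtq
  rot[4] = $qtqq
Sorted (with $ < everything):
  sorted[0] = $qtqq
  sorted[1] = q$qtq
  sorted[2] = qq$qt
  sorted[3] = qtqq$
  sorted[4] = tqq$q
sorted[4] = tqq$q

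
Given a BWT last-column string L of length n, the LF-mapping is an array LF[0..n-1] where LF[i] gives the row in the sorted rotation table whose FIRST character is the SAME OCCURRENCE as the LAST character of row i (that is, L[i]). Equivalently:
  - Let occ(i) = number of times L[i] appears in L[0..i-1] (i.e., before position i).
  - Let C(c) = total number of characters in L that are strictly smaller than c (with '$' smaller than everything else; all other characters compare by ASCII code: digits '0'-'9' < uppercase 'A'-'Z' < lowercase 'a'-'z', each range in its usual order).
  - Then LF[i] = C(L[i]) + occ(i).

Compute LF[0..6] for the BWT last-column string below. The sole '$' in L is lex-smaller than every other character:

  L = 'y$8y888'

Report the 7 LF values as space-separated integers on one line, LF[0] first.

Char counts: '$':1, '8':4, 'y':2
C (first-col start): C('$')=0, C('8')=1, C('y')=5
L[0]='y': occ=0, LF[0]=C('y')+0=5+0=5
L[1]='$': occ=0, LF[1]=C('$')+0=0+0=0
L[2]='8': occ=0, LF[2]=C('8')+0=1+0=1
L[3]='y': occ=1, LF[3]=C('y')+1=5+1=6
L[4]='8': occ=1, LF[4]=C('8')+1=1+1=2
L[5]='8': occ=2, LF[5]=C('8')+2=1+2=3
L[6]='8': occ=3, LF[6]=C('8')+3=1+3=4

Answer: 5 0 1 6 2 3 4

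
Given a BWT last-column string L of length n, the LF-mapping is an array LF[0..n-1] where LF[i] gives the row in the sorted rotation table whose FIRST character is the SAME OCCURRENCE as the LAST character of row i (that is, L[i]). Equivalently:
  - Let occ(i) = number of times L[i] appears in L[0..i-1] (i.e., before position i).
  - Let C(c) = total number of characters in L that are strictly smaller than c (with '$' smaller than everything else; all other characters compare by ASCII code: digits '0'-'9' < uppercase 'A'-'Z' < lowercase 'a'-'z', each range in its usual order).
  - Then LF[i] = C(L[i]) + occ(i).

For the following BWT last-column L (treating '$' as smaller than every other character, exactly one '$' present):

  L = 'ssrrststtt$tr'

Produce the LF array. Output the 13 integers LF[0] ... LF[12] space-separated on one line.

Answer: 4 5 1 2 6 8 7 9 10 11 0 12 3

Derivation:
Char counts: '$':1, 'r':3, 's':4, 't':5
C (first-col start): C('$')=0, C('r')=1, C('s')=4, C('t')=8
L[0]='s': occ=0, LF[0]=C('s')+0=4+0=4
L[1]='s': occ=1, LF[1]=C('s')+1=4+1=5
L[2]='r': occ=0, LF[2]=C('r')+0=1+0=1
L[3]='r': occ=1, LF[3]=C('r')+1=1+1=2
L[4]='s': occ=2, LF[4]=C('s')+2=4+2=6
L[5]='t': occ=0, LF[5]=C('t')+0=8+0=8
L[6]='s': occ=3, LF[6]=C('s')+3=4+3=7
L[7]='t': occ=1, LF[7]=C('t')+1=8+1=9
L[8]='t': occ=2, LF[8]=C('t')+2=8+2=10
L[9]='t': occ=3, LF[9]=C('t')+3=8+3=11
L[10]='$': occ=0, LF[10]=C('$')+0=0+0=0
L[11]='t': occ=4, LF[11]=C('t')+4=8+4=12
L[12]='r': occ=2, LF[12]=C('r')+2=1+2=3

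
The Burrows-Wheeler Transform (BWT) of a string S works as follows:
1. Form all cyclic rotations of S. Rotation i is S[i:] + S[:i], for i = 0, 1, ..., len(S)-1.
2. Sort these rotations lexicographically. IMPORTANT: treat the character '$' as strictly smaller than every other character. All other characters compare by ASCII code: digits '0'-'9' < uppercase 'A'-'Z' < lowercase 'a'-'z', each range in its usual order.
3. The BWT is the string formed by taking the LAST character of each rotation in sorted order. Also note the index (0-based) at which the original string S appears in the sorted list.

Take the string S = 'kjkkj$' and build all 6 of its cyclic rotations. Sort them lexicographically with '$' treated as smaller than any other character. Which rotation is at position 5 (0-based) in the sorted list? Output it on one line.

Answer: kkj$kj

Derivation:
All 6 rotations (rotation i = S[i:]+S[:i]):
  rot[0] = kjkkj$
  rot[1] = jkkj$k
  rot[2] = kkj$kj
  rot[3] = kj$kjk
  rot[4] = j$kjkk
  rot[5] = $kjkkj
Sorted (with $ < everything):
  sorted[0] = $kjkkj
  sorted[1] = j$kjkk
  sorted[2] = jkkj$k
  sorted[3] = kj$kjk
  sorted[4] = kjkkj$
  sorted[5] = kkj$kj
sorted[5] = kkj$kj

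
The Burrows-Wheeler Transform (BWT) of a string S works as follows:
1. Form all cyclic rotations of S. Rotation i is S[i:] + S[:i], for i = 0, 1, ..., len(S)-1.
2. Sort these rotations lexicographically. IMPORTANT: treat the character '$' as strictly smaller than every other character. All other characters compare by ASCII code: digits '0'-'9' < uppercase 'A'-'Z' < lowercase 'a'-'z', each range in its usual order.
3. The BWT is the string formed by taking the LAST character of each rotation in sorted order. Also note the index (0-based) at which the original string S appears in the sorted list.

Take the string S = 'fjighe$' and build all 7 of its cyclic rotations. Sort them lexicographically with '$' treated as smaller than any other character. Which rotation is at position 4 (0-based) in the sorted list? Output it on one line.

All 7 rotations (rotation i = S[i:]+S[:i]):
  rot[0] = fjighe$
  rot[1] = jighe$f
  rot[2] = ighe$fj
  rot[3] = ghe$fji
  rot[4] = he$fjig
  rot[5] = e$fjigh
  rot[6] = $fjighe
Sorted (with $ < everything):
  sorted[0] = $fjighe
  sorted[1] = e$fjigh
  sorted[2] = fjighe$
  sorted[3] = ghe$fji
  sorted[4] = he$fjig
  sorted[5] = ighe$fj
  sorted[6] = jighe$f
sorted[4] = he$fjig

Answer: he$fjig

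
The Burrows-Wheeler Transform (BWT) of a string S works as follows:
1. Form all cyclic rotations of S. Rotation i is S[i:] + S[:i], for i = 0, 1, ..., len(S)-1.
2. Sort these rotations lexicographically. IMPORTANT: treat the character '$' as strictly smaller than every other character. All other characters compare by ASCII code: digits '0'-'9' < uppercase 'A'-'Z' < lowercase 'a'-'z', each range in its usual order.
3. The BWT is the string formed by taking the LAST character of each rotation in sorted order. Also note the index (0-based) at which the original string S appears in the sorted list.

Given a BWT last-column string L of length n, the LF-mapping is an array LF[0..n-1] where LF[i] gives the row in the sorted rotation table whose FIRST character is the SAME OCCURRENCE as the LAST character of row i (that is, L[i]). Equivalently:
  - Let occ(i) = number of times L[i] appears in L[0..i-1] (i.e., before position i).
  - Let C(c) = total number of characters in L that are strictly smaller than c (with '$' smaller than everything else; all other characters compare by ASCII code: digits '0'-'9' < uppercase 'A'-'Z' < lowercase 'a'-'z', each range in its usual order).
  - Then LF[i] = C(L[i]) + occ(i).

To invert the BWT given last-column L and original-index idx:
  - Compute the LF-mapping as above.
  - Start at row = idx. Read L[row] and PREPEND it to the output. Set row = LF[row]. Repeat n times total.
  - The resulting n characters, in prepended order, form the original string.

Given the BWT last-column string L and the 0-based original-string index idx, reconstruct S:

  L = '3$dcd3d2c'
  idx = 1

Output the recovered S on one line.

LF mapping: 2 0 6 4 7 3 8 1 5
Walk LF starting at row 1, prepending L[row]:
  step 1: row=1, L[1]='$', prepend. Next row=LF[1]=0
  step 2: row=0, L[0]='3', prepend. Next row=LF[0]=2
  step 3: row=2, L[2]='d', prepend. Next row=LF[2]=6
  step 4: row=6, L[6]='d', prepend. Next row=LF[6]=8
  step 5: row=8, L[8]='c', prepend. Next row=LF[8]=5
  step 6: row=5, L[5]='3', prepend. Next row=LF[5]=3
  step 7: row=3, L[3]='c', prepend. Next row=LF[3]=4
  step 8: row=4, L[4]='d', prepend. Next row=LF[4]=7
  step 9: row=7, L[7]='2', prepend. Next row=LF[7]=1
Reversed output: 2dc3cdd3$

Answer: 2dc3cdd3$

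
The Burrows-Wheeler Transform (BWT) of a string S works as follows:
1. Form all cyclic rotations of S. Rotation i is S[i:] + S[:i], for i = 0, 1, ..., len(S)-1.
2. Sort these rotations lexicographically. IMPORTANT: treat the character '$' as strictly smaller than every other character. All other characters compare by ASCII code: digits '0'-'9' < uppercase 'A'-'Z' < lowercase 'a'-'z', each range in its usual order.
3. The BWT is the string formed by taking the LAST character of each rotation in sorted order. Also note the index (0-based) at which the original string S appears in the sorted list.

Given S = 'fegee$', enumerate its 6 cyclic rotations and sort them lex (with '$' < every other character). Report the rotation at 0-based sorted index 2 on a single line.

Answer: ee$feg

Derivation:
All 6 rotations (rotation i = S[i:]+S[:i]):
  rot[0] = fegee$
  rot[1] = egee$f
  rot[2] = gee$fe
  rot[3] = ee$feg
  rot[4] = e$fege
  rot[5] = $fegee
Sorted (with $ < everything):
  sorted[0] = $fegee
  sorted[1] = e$fege
  sorted[2] = ee$feg
  sorted[3] = egee$f
  sorted[4] = fegee$
  sorted[5] = gee$fe
sorted[2] = ee$feg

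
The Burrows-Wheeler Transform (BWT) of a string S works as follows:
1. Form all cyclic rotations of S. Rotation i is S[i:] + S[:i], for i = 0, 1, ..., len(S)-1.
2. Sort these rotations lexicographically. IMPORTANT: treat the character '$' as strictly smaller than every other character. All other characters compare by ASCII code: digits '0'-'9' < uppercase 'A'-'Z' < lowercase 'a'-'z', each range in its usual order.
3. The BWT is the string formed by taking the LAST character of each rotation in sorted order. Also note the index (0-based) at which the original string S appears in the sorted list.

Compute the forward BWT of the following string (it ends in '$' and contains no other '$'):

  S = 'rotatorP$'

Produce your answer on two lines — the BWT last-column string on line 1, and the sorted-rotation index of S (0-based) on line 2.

Answer: Prttro$oa
6

Derivation:
All 9 rotations (rotation i = S[i:]+S[:i]):
  rot[0] = rotatorP$
  rot[1] = otatorP$r
  rot[2] = tatorP$ro
  rot[3] = atorP$rot
  rot[4] = torP$rota
  rot[5] = orP$rotat
  rot[6] = rP$rotato
  rot[7] = P$rotator
  rot[8] = $rotatorP
Sorted (with $ < everything):
  sorted[0] = $rotatorP  (last char: 'P')
  sorted[1] = P$rotator  (last char: 'r')
  sorted[2] = atorP$rot  (last char: 't')
  sorted[3] = orP$rotat  (last char: 't')
  sorted[4] = otatorP$r  (last char: 'r')
  sorted[5] = rP$rotato  (last char: 'o')
  sorted[6] = rotatorP$  (last char: '$')
  sorted[7] = tatorP$ro  (last char: 'o')
  sorted[8] = torP$rota  (last char: 'a')
Last column: Prttro$oa
Original string S is at sorted index 6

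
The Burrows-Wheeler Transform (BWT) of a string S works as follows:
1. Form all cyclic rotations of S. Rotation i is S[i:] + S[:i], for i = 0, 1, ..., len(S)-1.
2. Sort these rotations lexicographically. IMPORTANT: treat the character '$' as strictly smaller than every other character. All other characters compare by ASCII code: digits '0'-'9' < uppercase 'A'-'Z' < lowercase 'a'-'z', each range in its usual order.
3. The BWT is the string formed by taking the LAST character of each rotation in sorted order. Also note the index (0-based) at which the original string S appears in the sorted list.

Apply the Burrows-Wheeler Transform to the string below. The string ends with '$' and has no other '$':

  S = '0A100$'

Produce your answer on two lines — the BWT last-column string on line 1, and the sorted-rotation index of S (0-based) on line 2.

All 6 rotations (rotation i = S[i:]+S[:i]):
  rot[0] = 0A100$
  rot[1] = A100$0
  rot[2] = 100$0A
  rot[3] = 00$0A1
  rot[4] = 0$0A10
  rot[5] = $0A100
Sorted (with $ < everything):
  sorted[0] = $0A100  (last char: '0')
  sorted[1] = 0$0A10  (last char: '0')
  sorted[2] = 00$0A1  (last char: '1')
  sorted[3] = 0A100$  (last char: '$')
  sorted[4] = 100$0A  (last char: 'A')
  sorted[5] = A100$0  (last char: '0')
Last column: 001$A0
Original string S is at sorted index 3

Answer: 001$A0
3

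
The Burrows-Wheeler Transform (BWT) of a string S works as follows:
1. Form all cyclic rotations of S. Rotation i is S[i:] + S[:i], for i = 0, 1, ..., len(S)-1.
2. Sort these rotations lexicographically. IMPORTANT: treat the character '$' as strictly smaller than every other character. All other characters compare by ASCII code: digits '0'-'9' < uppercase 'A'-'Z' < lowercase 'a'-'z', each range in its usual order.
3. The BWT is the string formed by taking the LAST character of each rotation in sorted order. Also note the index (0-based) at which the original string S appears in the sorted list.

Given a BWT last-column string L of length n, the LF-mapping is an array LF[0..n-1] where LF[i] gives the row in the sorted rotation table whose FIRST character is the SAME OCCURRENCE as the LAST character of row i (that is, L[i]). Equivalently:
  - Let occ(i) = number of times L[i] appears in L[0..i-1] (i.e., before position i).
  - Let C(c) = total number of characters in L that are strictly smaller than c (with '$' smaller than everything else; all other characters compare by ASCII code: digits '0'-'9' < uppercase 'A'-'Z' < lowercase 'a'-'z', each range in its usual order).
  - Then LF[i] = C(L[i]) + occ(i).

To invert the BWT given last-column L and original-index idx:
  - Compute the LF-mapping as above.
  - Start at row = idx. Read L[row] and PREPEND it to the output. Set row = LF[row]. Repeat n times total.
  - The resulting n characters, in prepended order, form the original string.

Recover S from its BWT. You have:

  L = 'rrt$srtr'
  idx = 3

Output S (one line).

LF mapping: 1 2 6 0 5 3 7 4
Walk LF starting at row 3, prepending L[row]:
  step 1: row=3, L[3]='$', prepend. Next row=LF[3]=0
  step 2: row=0, L[0]='r', prepend. Next row=LF[0]=1
  step 3: row=1, L[1]='r', prepend. Next row=LF[1]=2
  step 4: row=2, L[2]='t', prepend. Next row=LF[2]=6
  step 5: row=6, L[6]='t', prepend. Next row=LF[6]=7
  step 6: row=7, L[7]='r', prepend. Next row=LF[7]=4
  step 7: row=4, L[4]='s', prepend. Next row=LF[4]=5
  step 8: row=5, L[5]='r', prepend. Next row=LF[5]=3
Reversed output: rsrttrr$

Answer: rsrttrr$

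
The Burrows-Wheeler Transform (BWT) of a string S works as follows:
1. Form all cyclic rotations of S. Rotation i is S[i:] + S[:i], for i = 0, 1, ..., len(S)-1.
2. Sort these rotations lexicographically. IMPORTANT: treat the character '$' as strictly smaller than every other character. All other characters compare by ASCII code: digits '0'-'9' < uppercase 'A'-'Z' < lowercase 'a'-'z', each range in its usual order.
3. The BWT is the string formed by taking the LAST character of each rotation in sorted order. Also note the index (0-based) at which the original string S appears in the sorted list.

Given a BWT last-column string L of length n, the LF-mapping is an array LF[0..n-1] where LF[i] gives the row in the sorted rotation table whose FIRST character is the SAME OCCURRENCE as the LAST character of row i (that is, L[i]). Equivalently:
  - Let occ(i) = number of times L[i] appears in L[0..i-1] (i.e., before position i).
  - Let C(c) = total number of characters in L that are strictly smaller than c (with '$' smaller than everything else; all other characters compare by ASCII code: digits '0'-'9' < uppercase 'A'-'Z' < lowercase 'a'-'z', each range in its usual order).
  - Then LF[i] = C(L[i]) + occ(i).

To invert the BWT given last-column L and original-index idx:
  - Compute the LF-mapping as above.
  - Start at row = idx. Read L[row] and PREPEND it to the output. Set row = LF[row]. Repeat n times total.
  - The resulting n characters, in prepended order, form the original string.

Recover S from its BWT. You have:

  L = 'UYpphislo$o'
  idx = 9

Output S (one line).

LF mapping: 1 2 8 9 3 4 10 5 6 0 7
Walk LF starting at row 9, prepending L[row]:
  step 1: row=9, L[9]='$', prepend. Next row=LF[9]=0
  step 2: row=0, L[0]='U', prepend. Next row=LF[0]=1
  step 3: row=1, L[1]='Y', prepend. Next row=LF[1]=2
  step 4: row=2, L[2]='p', prepend. Next row=LF[2]=8
  step 5: row=8, L[8]='o', prepend. Next row=LF[8]=6
  step 6: row=6, L[6]='s', prepend. Next row=LF[6]=10
  step 7: row=10, L[10]='o', prepend. Next row=LF[10]=7
  step 8: row=7, L[7]='l', prepend. Next row=LF[7]=5
  step 9: row=5, L[5]='i', prepend. Next row=LF[5]=4
  step 10: row=4, L[4]='h', prepend. Next row=LF[4]=3
  step 11: row=3, L[3]='p', prepend. Next row=LF[3]=9
Reversed output: philosopYU$

Answer: philosopYU$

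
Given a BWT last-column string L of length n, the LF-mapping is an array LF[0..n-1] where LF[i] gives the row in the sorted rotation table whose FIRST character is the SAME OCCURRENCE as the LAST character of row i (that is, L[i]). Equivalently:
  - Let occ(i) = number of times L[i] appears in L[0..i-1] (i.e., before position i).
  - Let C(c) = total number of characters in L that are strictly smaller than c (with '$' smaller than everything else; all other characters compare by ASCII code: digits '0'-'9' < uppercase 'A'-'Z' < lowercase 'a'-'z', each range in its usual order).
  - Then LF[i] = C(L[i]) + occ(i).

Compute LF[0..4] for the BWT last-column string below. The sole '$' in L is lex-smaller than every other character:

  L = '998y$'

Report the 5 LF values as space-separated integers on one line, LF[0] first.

Char counts: '$':1, '8':1, '9':2, 'y':1
C (first-col start): C('$')=0, C('8')=1, C('9')=2, C('y')=4
L[0]='9': occ=0, LF[0]=C('9')+0=2+0=2
L[1]='9': occ=1, LF[1]=C('9')+1=2+1=3
L[2]='8': occ=0, LF[2]=C('8')+0=1+0=1
L[3]='y': occ=0, LF[3]=C('y')+0=4+0=4
L[4]='$': occ=0, LF[4]=C('$')+0=0+0=0

Answer: 2 3 1 4 0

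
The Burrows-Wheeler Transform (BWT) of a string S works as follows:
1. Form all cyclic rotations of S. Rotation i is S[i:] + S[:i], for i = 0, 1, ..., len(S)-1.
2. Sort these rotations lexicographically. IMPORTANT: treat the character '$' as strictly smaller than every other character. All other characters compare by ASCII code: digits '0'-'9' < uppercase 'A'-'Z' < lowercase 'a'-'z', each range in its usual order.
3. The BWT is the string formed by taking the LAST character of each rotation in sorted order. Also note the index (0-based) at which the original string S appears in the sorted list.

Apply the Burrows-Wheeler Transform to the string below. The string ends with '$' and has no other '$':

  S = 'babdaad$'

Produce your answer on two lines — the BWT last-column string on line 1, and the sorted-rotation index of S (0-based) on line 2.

All 8 rotations (rotation i = S[i:]+S[:i]):
  rot[0] = babdaad$
  rot[1] = abdaad$b
  rot[2] = bdaad$ba
  rot[3] = daad$bab
  rot[4] = aad$babd
  rot[5] = ad$babda
  rot[6] = d$babdaa
  rot[7] = $babdaad
Sorted (with $ < everything):
  sorted[0] = $babdaad  (last char: 'd')
  sorted[1] = aad$babd  (last char: 'd')
  sorted[2] = abdaad$b  (last char: 'b')
  sorted[3] = ad$babda  (last char: 'a')
  sorted[4] = babdaad$  (last char: '$')
  sorted[5] = bdaad$ba  (last char: 'a')
  sorted[6] = d$babdaa  (last char: 'a')
  sorted[7] = daad$bab  (last char: 'b')
Last column: ddba$aab
Original string S is at sorted index 4

Answer: ddba$aab
4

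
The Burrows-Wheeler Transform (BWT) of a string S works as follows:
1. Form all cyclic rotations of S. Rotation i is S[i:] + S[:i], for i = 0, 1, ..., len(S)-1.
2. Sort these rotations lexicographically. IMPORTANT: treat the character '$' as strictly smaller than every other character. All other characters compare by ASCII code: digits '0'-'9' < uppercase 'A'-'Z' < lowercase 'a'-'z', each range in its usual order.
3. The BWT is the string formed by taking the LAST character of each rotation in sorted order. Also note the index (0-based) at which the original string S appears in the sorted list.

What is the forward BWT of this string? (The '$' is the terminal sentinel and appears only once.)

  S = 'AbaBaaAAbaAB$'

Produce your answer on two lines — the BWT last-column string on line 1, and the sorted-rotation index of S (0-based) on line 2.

Answer: BaaA$AaabbBAA
4

Derivation:
All 13 rotations (rotation i = S[i:]+S[:i]):
  rot[0] = AbaBaaAAbaAB$
  rot[1] = baBaaAAbaAB$A
  rot[2] = aBaaAAbaAB$Ab
  rot[3] = BaaAAbaAB$Aba
  rot[4] = aaAAbaAB$AbaB
  rot[5] = aAAbaAB$AbaBa
  rot[6] = AAbaAB$AbaBaa
  rot[7] = AbaAB$AbaBaaA
  rot[8] = baAB$AbaBaaAA
  rot[9] = aAB$AbaBaaAAb
  rot[10] = AB$AbaBaaAAba
  rot[11] = B$AbaBaaAAbaA
  rot[12] = $AbaBaaAAbaAB
Sorted (with $ < everything):
  sorted[0] = $AbaBaaAAbaAB  (last char: 'B')
  sorted[1] = AAbaAB$AbaBaa  (last char: 'a')
  sorted[2] = AB$AbaBaaAAba  (last char: 'a')
  sorted[3] = AbaAB$AbaBaaA  (last char: 'A')
  sorted[4] = AbaBaaAAbaAB$  (last char: '$')
  sorted[5] = B$AbaBaaAAbaA  (last char: 'A')
  sorted[6] = BaaAAbaAB$Aba  (last char: 'a')
  sorted[7] = aAAbaAB$AbaBa  (last char: 'a')
  sorted[8] = aAB$AbaBaaAAb  (last char: 'b')
  sorted[9] = aBaaAAbaAB$Ab  (last char: 'b')
  sorted[10] = aaAAbaAB$AbaB  (last char: 'B')
  sorted[11] = baAB$AbaBaaAA  (last char: 'A')
  sorted[12] = baBaaAAbaAB$A  (last char: 'A')
Last column: BaaA$AaabbBAA
Original string S is at sorted index 4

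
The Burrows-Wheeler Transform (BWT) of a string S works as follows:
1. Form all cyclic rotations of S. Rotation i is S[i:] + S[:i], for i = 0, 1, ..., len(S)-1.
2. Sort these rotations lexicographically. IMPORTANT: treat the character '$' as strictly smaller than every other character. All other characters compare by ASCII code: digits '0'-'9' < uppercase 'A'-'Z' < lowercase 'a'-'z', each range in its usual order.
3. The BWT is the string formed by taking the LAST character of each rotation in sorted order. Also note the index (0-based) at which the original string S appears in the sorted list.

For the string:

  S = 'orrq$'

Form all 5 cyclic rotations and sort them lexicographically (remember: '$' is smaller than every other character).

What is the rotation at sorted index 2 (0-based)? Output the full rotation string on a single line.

All 5 rotations (rotation i = S[i:]+S[:i]):
  rot[0] = orrq$
  rot[1] = rrq$o
  rot[2] = rq$or
  rot[3] = q$orr
  rot[4] = $orrq
Sorted (with $ < everything):
  sorted[0] = $orrq
  sorted[1] = orrq$
  sorted[2] = q$orr
  sorted[3] = rq$or
  sorted[4] = rrq$o
sorted[2] = q$orr

Answer: q$orr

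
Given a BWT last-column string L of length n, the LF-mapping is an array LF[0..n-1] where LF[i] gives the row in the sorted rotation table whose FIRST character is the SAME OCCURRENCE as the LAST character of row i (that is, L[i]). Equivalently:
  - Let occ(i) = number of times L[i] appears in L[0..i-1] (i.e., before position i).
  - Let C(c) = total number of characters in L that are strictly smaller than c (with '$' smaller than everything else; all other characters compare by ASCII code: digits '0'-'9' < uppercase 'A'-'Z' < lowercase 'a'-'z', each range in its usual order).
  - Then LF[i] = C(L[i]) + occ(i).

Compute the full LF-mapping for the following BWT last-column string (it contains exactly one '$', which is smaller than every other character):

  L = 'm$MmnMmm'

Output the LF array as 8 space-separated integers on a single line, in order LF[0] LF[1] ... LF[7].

Char counts: '$':1, 'M':2, 'm':4, 'n':1
C (first-col start): C('$')=0, C('M')=1, C('m')=3, C('n')=7
L[0]='m': occ=0, LF[0]=C('m')+0=3+0=3
L[1]='$': occ=0, LF[1]=C('$')+0=0+0=0
L[2]='M': occ=0, LF[2]=C('M')+0=1+0=1
L[3]='m': occ=1, LF[3]=C('m')+1=3+1=4
L[4]='n': occ=0, LF[4]=C('n')+0=7+0=7
L[5]='M': occ=1, LF[5]=C('M')+1=1+1=2
L[6]='m': occ=2, LF[6]=C('m')+2=3+2=5
L[7]='m': occ=3, LF[7]=C('m')+3=3+3=6

Answer: 3 0 1 4 7 2 5 6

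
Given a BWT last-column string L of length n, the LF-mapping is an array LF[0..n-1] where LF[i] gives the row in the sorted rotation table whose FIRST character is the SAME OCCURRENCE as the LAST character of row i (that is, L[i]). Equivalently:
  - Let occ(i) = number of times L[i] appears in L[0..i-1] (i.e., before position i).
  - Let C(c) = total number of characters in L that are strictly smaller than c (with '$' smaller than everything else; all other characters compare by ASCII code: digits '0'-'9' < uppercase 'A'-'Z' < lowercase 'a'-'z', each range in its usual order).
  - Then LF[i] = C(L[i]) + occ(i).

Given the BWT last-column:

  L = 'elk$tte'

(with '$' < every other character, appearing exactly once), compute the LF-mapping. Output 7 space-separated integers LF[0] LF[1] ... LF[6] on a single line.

Char counts: '$':1, 'e':2, 'k':1, 'l':1, 't':2
C (first-col start): C('$')=0, C('e')=1, C('k')=3, C('l')=4, C('t')=5
L[0]='e': occ=0, LF[0]=C('e')+0=1+0=1
L[1]='l': occ=0, LF[1]=C('l')+0=4+0=4
L[2]='k': occ=0, LF[2]=C('k')+0=3+0=3
L[3]='$': occ=0, LF[3]=C('$')+0=0+0=0
L[4]='t': occ=0, LF[4]=C('t')+0=5+0=5
L[5]='t': occ=1, LF[5]=C('t')+1=5+1=6
L[6]='e': occ=1, LF[6]=C('e')+1=1+1=2

Answer: 1 4 3 0 5 6 2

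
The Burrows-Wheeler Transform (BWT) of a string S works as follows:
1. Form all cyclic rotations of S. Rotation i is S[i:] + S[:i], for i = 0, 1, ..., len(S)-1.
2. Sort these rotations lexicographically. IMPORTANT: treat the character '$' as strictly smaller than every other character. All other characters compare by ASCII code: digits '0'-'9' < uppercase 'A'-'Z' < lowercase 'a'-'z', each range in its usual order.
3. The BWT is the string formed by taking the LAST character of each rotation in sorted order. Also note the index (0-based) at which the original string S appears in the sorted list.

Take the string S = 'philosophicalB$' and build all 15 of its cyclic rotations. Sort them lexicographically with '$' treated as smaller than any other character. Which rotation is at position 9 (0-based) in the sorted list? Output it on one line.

Answer: losophicalB$phi

Derivation:
All 15 rotations (rotation i = S[i:]+S[:i]):
  rot[0] = philosophicalB$
  rot[1] = hilosophicalB$p
  rot[2] = ilosophicalB$ph
  rot[3] = losophicalB$phi
  rot[4] = osophicalB$phil
  rot[5] = sophicalB$philo
  rot[6] = ophicalB$philos
  rot[7] = phicalB$philoso
  rot[8] = hicalB$philosop
  rot[9] = icalB$philosoph
  rot[10] = calB$philosophi
  rot[11] = alB$philosophic
  rot[12] = lB$philosophica
  rot[13] = B$philosophical
  rot[14] = $philosophicalB
Sorted (with $ < everything):
  sorted[0] = $philosophicalB
  sorted[1] = B$philosophical
  sorted[2] = alB$philosophic
  sorted[3] = calB$philosophi
  sorted[4] = hicalB$philosop
  sorted[5] = hilosophicalB$p
  sorted[6] = icalB$philosoph
  sorted[7] = ilosophicalB$ph
  sorted[8] = lB$philosophica
  sorted[9] = losophicalB$phi
  sorted[10] = ophicalB$philos
  sorted[11] = osophicalB$phil
  sorted[12] = phicalB$philoso
  sorted[13] = philosophicalB$
  sorted[14] = sophicalB$philo
sorted[9] = losophicalB$phi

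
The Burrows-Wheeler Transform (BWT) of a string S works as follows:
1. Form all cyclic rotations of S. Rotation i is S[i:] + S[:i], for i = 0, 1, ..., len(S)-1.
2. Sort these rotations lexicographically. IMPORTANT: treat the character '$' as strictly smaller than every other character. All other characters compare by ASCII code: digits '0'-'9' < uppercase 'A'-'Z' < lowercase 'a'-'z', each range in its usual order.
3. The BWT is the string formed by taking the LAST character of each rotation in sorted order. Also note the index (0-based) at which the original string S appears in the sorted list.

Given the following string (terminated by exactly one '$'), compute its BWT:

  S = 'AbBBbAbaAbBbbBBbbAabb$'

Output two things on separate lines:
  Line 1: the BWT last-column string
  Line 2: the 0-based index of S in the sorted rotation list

All 22 rotations (rotation i = S[i:]+S[:i]):
  rot[0] = AbBBbAbaAbBbbBBbbAabb$
  rot[1] = bBBbAbaAbBbbBBbbAabb$A
  rot[2] = BBbAbaAbBbbBBbbAabb$Ab
  rot[3] = BbAbaAbBbbBBbbAabb$AbB
  rot[4] = bAbaAbBbbBBbbAabb$AbBB
  rot[5] = AbaAbBbbBBbbAabb$AbBBb
  rot[6] = baAbBbbBBbbAabb$AbBBbA
  rot[7] = aAbBbbBBbbAabb$AbBBbAb
  rot[8] = AbBbbBBbbAabb$AbBBbAba
  rot[9] = bBbbBBbbAabb$AbBBbAbaA
  rot[10] = BbbBBbbAabb$AbBBbAbaAb
  rot[11] = bbBBbbAabb$AbBBbAbaAbB
  rot[12] = bBBbbAabb$AbBBbAbaAbBb
  rot[13] = BBbbAabb$AbBBbAbaAbBbb
  rot[14] = BbbAabb$AbBBbAbaAbBbbB
  rot[15] = bbAabb$AbBBbAbaAbBbbBB
  rot[16] = bAabb$AbBBbAbaAbBbbBBb
  rot[17] = Aabb$AbBBbAbaAbBbbBBbb
  rot[18] = abb$AbBBbAbaAbBbbBBbbA
  rot[19] = bb$AbBBbAbaAbBbbBBbbAa
  rot[20] = b$AbBBbAbaAbBbbBBbbAab
  rot[21] = $AbBBbAbaAbBbbBBbbAabb
Sorted (with $ < everything):
  sorted[0] = $AbBBbAbaAbBbbBBbbAabb  (last char: 'b')
  sorted[1] = Aabb$AbBBbAbaAbBbbBBbb  (last char: 'b')
  sorted[2] = AbBBbAbaAbBbbBBbbAabb$  (last char: '$')
  sorted[3] = AbBbbBBbbAabb$AbBBbAba  (last char: 'a')
  sorted[4] = AbaAbBbbBBbbAabb$AbBBb  (last char: 'b')
  sorted[5] = BBbAbaAbBbbBBbbAabb$Ab  (last char: 'b')
  sorted[6] = BBbbAabb$AbBBbAbaAbBbb  (last char: 'b')
  sorted[7] = BbAbaAbBbbBBbbAabb$AbB  (last char: 'B')
  sorted[8] = BbbAabb$AbBBbAbaAbBbbB  (last char: 'B')
  sorted[9] = BbbBBbbAabb$AbBBbAbaAb  (last char: 'b')
  sorted[10] = aAbBbbBBbbAabb$AbBBbAb  (last char: 'b')
  sorted[11] = abb$AbBBbAbaAbBbbBBbbA  (last char: 'A')
  sorted[12] = b$AbBBbAbaAbBbbBBbbAab  (last char: 'b')
  sorted[13] = bAabb$AbBBbAbaAbBbbBBb  (last char: 'b')
  sorted[14] = bAbaAbBbbBBbbAabb$AbBB  (last char: 'B')
  sorted[15] = bBBbAbaAbBbbBBbbAabb$A  (last char: 'A')
  sorted[16] = bBBbbAabb$AbBBbAbaAbBb  (last char: 'b')
  sorted[17] = bBbbBBbbAabb$AbBBbAbaA  (last char: 'A')
  sorted[18] = baAbBbbBBbbAabb$AbBBbA  (last char: 'A')
  sorted[19] = bb$AbBBbAbaAbBbbBBbbAa  (last char: 'a')
  sorted[20] = bbAabb$AbBBbAbaAbBbbBB  (last char: 'B')
  sorted[21] = bbBBbbAabb$AbBBbAbaAbB  (last char: 'B')
Last column: bb$abbbBBbbAbbBAbAAaBB
Original string S is at sorted index 2

Answer: bb$abbbBBbbAbbBAbAAaBB
2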